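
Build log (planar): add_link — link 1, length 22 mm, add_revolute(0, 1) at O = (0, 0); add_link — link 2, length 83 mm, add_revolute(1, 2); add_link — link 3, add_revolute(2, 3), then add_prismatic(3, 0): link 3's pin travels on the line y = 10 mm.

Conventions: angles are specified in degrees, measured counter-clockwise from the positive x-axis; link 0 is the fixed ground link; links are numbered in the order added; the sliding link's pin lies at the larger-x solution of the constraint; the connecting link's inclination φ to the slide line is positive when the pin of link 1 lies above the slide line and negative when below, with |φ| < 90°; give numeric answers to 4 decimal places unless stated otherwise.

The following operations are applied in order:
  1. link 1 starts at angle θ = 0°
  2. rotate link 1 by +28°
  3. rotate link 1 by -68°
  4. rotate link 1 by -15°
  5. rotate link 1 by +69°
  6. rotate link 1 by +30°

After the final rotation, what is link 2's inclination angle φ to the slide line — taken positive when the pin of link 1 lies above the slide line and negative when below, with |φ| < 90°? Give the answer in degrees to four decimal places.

geometry: r = 22 mm, L = 83 mm, e = 10 mm; θ starts at 0°
rotate link 1 by +28°: θ ← 0° +28° = 28°
rotate link 1 by -68°: θ ← 28° -68° = -40°
rotate link 1 by -15°: θ ← -40° -15° = -55°
rotate link 1 by +69°: θ ← -55° +69° = 14°
rotate link 1 by +30°: θ ← 14° +30° = 44°
h = r sin θ − e = 15.282484 − 10 = 5.282484
sin φ = h / L = 5.282484 / 83 = 0.06364439
φ = arcsin(0.06364439) = 3.649021°

3.6490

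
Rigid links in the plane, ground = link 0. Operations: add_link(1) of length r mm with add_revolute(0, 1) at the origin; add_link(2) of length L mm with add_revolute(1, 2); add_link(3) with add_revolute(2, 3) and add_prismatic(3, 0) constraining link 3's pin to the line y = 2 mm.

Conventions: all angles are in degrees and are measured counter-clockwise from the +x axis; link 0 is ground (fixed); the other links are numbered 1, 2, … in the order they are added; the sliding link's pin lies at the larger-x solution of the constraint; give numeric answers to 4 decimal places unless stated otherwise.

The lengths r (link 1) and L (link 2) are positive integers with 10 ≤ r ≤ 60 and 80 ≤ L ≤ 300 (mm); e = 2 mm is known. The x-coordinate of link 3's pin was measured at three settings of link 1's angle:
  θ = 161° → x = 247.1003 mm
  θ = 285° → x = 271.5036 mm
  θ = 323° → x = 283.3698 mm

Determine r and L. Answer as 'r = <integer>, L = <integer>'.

constraint per measurement: (x − r cos θ)² + (r sin θ − e)² = L²
subtracting the θ₁ and θ₂ equations cancels the r² and L² terms:
r = (x₁² − x₂²) / (2[(x₁cos θ₁ + e sin θ₁) − (x₂cos θ₂ + e sin θ₂)]) = 21.0000 → r = 21
L² = (x₁ − r cos θ₁)² + (r sin θ₁ − e)² = 71289.0033 → L = 267.0000 → L = 267
check at θ₃=323°: x = 283.3698 (printed 283.3698) ✓

r = 21, L = 267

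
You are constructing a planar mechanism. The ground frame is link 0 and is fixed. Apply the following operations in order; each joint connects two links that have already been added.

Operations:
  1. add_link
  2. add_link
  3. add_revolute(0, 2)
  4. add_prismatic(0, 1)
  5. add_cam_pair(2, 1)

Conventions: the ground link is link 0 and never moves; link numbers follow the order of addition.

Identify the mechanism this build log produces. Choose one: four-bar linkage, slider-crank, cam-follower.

links: 3 (incl. ground); joints: 1 revolute, 1 prismatic, 1 higher (cam) pair, forming one closed loop
3 links, revolute + prismatic + higher pair in one loop → cam-follower

cam-follower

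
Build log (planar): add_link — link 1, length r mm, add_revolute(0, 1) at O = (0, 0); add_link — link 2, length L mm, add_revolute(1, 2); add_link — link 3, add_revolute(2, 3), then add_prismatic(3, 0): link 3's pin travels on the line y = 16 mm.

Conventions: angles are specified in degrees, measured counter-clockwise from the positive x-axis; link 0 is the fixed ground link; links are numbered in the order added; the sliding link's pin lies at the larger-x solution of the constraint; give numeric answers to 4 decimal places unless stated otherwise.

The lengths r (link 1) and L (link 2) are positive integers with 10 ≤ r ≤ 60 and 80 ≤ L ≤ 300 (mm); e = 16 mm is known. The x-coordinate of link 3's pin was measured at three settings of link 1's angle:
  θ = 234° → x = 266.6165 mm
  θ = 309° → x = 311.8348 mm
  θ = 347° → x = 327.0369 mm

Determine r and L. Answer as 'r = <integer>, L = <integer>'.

constraint per measurement: (x − r cos θ)² + (r sin θ − e)² = L²
subtracting the θ₁ and θ₂ equations cancels the r² and L² terms:
r = (x₁² − x₂²) / (2[(x₁cos θ₁ + e sin θ₁) − (x₂cos θ₂ + e sin θ₂)]) = 37.0000 → r = 37
L² = (x₁ − r cos θ₁)² + (r sin θ₁ − e)² = 85264.0145 → L = 292.0000 → L = 292
check at θ₃=347°: x = 327.0369 (printed 327.0369) ✓

r = 37, L = 292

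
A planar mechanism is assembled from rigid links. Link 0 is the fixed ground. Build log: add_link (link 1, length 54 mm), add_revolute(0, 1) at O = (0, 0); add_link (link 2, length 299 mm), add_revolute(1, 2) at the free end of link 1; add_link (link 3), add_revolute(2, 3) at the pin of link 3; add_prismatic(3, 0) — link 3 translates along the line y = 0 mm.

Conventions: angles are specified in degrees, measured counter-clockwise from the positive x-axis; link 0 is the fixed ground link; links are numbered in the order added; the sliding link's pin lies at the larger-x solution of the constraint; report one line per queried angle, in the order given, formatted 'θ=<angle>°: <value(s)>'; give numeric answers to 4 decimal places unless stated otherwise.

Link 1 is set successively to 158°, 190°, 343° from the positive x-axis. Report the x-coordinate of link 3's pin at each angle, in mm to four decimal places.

geometry: r = 54 mm, L = 299 mm, e = 0 mm
θ=158°: crank pin P = (r cos θ, r sin θ) = (-50.067928, 20.228756)
θ=158°: h = r sin θ − e = 20.228756 − 0 = 20.228756
θ=158°: x = r cos θ + √(L² − h²) = -50.067928 + 298.314930 = 248.247002
θ=190°: crank pin P = (r cos θ, r sin θ) = (-53.179619, -9.377002)
θ=190°: h = r sin θ − e = -9.377002 − 0 = -9.377002
θ=190°: x = r cos θ + √(L² − h²) = -53.179619 + 298.852927 = 245.673308
θ=343°: crank pin P = (r cos θ, r sin θ) = (51.640457, -15.788072)
θ=343°: h = r sin θ − e = -15.788072 − 0 = -15.788072
θ=343°: x = r cos θ + √(L² − h²) = 51.640457 + 298.582881 = 350.223338

θ=158°: 248.2470
θ=190°: 245.6733
θ=343°: 350.2233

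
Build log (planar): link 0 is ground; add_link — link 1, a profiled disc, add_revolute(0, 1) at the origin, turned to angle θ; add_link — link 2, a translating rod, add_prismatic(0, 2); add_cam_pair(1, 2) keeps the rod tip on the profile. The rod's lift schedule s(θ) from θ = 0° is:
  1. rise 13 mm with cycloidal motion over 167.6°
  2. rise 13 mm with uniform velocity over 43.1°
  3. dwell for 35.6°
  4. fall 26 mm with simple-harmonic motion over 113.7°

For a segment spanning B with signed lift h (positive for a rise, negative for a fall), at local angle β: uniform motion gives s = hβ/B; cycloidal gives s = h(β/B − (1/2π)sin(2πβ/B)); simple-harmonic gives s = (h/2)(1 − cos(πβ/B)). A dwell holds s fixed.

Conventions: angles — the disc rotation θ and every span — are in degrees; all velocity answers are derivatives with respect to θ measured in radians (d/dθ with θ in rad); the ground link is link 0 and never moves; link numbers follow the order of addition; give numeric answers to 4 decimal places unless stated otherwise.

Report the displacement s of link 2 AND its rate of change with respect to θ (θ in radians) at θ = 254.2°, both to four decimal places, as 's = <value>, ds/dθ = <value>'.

seg 1 [0°–167.6°] cycloidal, h=13: full span → s += 13 → s = 13.0000
seg 2 [167.6°–210.7°] uniform, h=13: full span → s += 13 → s = 26.0000
seg 3 [210.7°–246.3°] dwell: s stays 26.0000
seg 4 [246.3°–360°] simple-harmonic, h=-26: θ=254.2° here. β=7.9, B=113.7. -26/2·(1 − cos(π·0.0695)) = -0.3085 → s = 25.6915
velocity in seg [246.3°–360°] (simple-harmonic), θ in radians: β = 7.9° = 0.1379 rad, B = 113.7° = 1.9844 rad; ds/dθ = (πh/(2B)) sin(πβ/B) = (π·(-26)/(2·1.9844)) sin(π·0.0695) = -4.456743 mm/rad

s = 25.6915, ds/dθ = -4.4567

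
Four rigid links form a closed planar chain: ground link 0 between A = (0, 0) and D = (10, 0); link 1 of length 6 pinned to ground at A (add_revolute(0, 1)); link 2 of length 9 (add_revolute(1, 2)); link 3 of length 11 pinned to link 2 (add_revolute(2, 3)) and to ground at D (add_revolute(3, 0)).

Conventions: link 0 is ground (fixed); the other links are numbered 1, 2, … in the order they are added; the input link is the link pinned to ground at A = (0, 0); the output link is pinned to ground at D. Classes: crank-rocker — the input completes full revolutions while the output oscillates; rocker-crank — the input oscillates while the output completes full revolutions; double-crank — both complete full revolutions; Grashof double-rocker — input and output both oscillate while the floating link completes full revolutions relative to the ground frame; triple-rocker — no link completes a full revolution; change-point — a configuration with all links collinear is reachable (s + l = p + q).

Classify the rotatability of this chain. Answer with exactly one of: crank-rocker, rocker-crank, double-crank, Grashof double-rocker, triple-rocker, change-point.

lengths: ground=10, input=6, coupler=9, output=11
sorted: s=6 (shortest), l=11 (longest), p+q=19
s + l = 17 vs p + q = 19
s + l < p + q (Grashof) with shortest = input link → crank-rocker

crank-rocker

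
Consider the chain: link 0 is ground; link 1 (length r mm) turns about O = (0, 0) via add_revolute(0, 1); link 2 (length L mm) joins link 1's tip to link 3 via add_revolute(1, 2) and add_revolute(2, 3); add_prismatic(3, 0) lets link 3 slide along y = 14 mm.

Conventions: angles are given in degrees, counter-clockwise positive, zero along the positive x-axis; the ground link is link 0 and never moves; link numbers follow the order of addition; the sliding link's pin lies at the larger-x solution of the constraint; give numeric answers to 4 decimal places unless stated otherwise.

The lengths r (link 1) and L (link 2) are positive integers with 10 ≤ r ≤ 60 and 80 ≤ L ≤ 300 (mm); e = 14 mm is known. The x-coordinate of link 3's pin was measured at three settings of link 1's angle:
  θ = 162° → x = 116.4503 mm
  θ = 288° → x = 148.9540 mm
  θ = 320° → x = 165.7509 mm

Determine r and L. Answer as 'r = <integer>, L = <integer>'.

constraint per measurement: (x − r cos θ)² + (r sin θ − e)² = L²
subtracting the θ₁ and θ₂ equations cancels the r² and L² terms:
r = (x₁² − x₂²) / (2[(x₁cos θ₁ + e sin θ₁) − (x₂cos θ₂ + e sin θ₂)]) = 31.0000 → r = 31
L² = (x₁ − r cos θ₁)² + (r sin θ₁ − e)² = 21315.9963 → L = 146.0000 → L = 146
check at θ₃=320°: x = 165.7509 (printed 165.7509) ✓

r = 31, L = 146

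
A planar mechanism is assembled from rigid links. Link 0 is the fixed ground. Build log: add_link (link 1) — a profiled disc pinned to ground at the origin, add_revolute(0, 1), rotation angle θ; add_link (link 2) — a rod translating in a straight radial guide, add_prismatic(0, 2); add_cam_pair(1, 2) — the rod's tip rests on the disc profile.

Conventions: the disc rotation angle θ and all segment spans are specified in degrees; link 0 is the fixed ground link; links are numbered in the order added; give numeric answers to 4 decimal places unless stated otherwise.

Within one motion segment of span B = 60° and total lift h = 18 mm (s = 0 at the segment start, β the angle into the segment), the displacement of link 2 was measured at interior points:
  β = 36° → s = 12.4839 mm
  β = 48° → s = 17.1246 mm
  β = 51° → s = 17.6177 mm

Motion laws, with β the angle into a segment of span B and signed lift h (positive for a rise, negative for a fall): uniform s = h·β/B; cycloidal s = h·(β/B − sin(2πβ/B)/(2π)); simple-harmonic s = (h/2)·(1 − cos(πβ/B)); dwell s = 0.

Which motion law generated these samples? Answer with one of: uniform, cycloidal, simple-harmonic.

candidates at β/B = r: uniform s = h·r (linear in β); cycloidal s = h·(r − sin(2πr)/(2π)); simple-harmonic s = (h/2)(1 − cos(πr))
β=36°: printed 12.4839 | uniform 10.8000, cycloidal 12.4839, simple-harmonic 11.7812
β=48°: printed 17.1246 | uniform 14.4000, cycloidal 17.1246, simple-harmonic 16.2812
β=51°: printed 17.6177 | uniform 15.3000, cycloidal 17.6177, simple-harmonic 17.0191
only one law matches every sample → cycloidal

cycloidal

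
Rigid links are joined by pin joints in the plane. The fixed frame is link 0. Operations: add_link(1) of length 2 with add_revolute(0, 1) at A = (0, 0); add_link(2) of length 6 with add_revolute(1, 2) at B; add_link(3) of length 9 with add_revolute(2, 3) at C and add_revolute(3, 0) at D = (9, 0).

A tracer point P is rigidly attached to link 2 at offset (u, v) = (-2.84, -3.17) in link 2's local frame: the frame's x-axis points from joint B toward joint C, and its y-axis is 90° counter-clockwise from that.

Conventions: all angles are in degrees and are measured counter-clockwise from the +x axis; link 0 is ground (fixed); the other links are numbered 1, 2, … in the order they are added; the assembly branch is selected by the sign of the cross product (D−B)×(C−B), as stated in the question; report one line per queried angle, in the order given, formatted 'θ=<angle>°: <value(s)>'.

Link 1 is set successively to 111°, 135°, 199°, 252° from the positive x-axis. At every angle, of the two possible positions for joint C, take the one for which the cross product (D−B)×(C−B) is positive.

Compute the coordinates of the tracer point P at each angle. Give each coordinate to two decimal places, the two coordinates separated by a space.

A=(0,0), D=(9.00,0)
θ=111°: B = A + 2.00·(cos111°, sin111°) = (-0.7167, 1.8672)
θ=111°: |BD| = 9.8945
θ=111°: circle(B,6.00) ∩ circle(D,9.00): a=2.6733, h=5.3716
θ=111°:   candidates: C₊=(2.9221,6.6377) cross=53.149; C₋=(0.8948,-3.9124) cross=-53.149
θ=111°:   branch + wants cross > 0 → take C=(2.9221,6.6377) (cross=53.149)
θ=111°: ex = (C−B)/|BC| = (0.6065,0.7951); ey = (-0.7951,0.6065)
θ=111°: P = B + -2.84·ex + -3.17·ey = (0.0813,-2.3135)
θ=135°: B = A + 2.00·(cos135°, sin135°) = (-1.4142, 1.4142)
θ=135°: |BD| = 10.5098
θ=135°: circle(B,6.00) ∩ circle(D,9.00): a=3.1140, h=5.1286
θ=135°:   candidates: C₊=(2.3616,6.0772) cross=53.901; C₋=(0.9814,-4.0868) cross=-53.901
θ=135°:   branch + wants cross > 0 → take C=(2.3616,6.0772) (cross=53.901)
θ=135°: ex = (C−B)/|BC| = (0.6293,0.7772); ey = (-0.7772,0.6293)
θ=135°: P = B + -2.84·ex + -3.17·ey = (-0.7378,-2.7878)
θ=199°: B = A + 2.00·(cos199°, sin199°) = (-1.8910, -0.6511)
θ=199°: |BD| = 10.9105
θ=199°: circle(B,6.00) ∩ circle(D,9.00): a=3.3930, h=4.9485
θ=199°:   candidates: C₊=(1.2006,4.4910) cross=53.990; C₋=(1.7912,-5.3883) cross=-53.990
θ=199°:   branch + wants cross > 0 → take C=(1.2006,4.4910) (cross=53.990)
θ=199°: ex = (C−B)/|BC| = (0.5153,0.8570); ey = (-0.8570,0.5153)
θ=199°: P = B + -2.84·ex + -3.17·ey = (-0.6376,-4.7185)
θ=252°: B = A + 2.00·(cos252°, sin252°) = (-0.6180, -1.9021)
θ=252°: |BD| = 9.8043
θ=252°: circle(B,6.00) ∩ circle(D,9.00): a=2.6073, h=5.4039
θ=252°:   candidates: C₊=(0.8913,3.9049) cross=52.982; C₋=(2.9881,-6.6975) cross=-52.982
θ=252°:   branch + wants cross > 0 → take C=(0.8913,3.9049) (cross=52.982)
θ=252°: ex = (C−B)/|BC| = (0.2516,0.9678); ey = (-0.9678,0.2516)
θ=252°: P = B + -2.84·ex + -3.17·ey = (1.7356,-5.4482)

θ=111°: 0.08 -2.31
θ=135°: -0.74 -2.79
θ=199°: -0.64 -4.72
θ=252°: 1.74 -5.45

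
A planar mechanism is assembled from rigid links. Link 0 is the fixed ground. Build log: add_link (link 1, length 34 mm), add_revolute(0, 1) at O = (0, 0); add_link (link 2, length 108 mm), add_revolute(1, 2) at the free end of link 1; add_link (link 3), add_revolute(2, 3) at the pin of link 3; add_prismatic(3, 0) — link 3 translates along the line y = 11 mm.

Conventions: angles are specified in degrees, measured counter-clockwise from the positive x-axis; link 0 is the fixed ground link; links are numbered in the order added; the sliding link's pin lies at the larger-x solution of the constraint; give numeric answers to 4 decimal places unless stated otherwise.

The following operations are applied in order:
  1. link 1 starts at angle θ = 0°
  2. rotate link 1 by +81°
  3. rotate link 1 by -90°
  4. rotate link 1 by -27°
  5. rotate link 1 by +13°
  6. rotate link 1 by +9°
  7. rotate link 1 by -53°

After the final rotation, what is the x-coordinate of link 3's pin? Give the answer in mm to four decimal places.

geometry: r = 34 mm, L = 108 mm, e = 11 mm; θ starts at 0°
rotate link 1 by +81°: θ ← 0° +81° = 81°
rotate link 1 by -90°: θ ← 81° -90° = -9°
rotate link 1 by -27°: θ ← -9° -27° = -36°
rotate link 1 by +13°: θ ← -36° +13° = -23°
rotate link 1 by +9°: θ ← -23° +9° = -14°
rotate link 1 by -53°: θ ← -14° -53° = -67°
crank pin P = (r cos θ, r sin θ) = (13.284858, -31.297165)
h = r sin θ − e = -31.297165 − 11 = -42.297165
x = r cos θ + √(L² − h²) = 13.284858 + 99.372782 = 112.657641

112.6576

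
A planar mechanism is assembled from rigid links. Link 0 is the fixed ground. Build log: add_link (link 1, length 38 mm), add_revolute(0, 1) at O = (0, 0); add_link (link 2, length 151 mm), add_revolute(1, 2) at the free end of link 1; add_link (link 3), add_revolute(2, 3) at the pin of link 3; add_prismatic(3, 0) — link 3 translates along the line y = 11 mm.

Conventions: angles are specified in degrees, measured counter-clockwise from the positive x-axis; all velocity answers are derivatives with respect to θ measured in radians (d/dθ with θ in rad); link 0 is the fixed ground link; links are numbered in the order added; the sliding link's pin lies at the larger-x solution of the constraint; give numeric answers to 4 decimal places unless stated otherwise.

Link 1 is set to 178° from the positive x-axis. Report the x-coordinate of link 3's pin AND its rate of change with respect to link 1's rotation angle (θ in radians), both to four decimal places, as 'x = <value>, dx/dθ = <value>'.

geometry: r = 38 mm, L = 151 mm, e = 11 mm
crank pin P = (r cos θ, r sin θ) = (-37.976851, 1.326181)
h = r sin θ − e = 1.326181 − 11 = -9.673819
x = r cos θ + √(L² − h²) = -37.976851 + 150.689805 = 112.712953
dx/dθ = −r sin θ − h·r cos θ/√(L² − h²) (θ in radians; h = -9.673819) = -3.764177

x = 112.7130, dx/dθ = -3.7642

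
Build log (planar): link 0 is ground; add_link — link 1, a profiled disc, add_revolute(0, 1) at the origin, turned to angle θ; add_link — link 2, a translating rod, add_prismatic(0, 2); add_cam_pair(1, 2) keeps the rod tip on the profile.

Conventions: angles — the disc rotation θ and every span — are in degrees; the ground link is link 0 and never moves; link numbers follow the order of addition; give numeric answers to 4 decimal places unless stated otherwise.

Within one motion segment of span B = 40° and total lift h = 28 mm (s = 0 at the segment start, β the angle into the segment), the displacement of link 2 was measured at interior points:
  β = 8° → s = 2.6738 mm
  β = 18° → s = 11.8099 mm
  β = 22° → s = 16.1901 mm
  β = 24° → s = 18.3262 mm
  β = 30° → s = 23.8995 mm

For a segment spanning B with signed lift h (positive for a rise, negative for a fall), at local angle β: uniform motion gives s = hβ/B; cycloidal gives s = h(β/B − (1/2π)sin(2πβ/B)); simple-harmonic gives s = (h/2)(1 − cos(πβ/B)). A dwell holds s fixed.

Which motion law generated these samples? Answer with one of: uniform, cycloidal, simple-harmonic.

candidates at β/B = r: uniform s = h·r (linear in β); cycloidal s = h·(r − sin(2πr)/(2π)); simple-harmonic s = (h/2)(1 − cos(πr))
β=8°: printed 2.6738 | uniform 5.6000, cycloidal 1.3618, simple-harmonic 2.6738
β=18°: printed 11.8099 | uniform 12.6000, cycloidal 11.2229, simple-harmonic 11.8099
β=22°: printed 16.1901 | uniform 15.4000, cycloidal 16.7771, simple-harmonic 16.1901
β=24°: printed 18.3262 | uniform 16.8000, cycloidal 19.4194, simple-harmonic 18.3262
β=30°: printed 23.8995 | uniform 21.0000, cycloidal 25.4563, simple-harmonic 23.8995
only one law matches every sample → simple-harmonic

simple-harmonic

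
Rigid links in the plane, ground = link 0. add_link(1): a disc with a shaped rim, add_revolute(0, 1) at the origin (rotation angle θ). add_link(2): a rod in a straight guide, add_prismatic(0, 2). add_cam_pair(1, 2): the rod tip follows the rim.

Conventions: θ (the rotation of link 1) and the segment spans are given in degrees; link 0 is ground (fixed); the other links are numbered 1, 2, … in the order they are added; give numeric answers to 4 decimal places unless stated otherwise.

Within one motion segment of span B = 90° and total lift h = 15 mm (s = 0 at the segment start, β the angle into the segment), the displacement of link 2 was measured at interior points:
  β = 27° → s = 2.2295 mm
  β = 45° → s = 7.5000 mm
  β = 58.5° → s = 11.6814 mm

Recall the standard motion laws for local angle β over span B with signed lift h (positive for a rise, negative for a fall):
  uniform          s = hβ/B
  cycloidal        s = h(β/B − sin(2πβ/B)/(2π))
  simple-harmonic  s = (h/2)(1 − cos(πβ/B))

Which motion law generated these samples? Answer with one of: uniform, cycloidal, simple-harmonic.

candidates at β/B = r: uniform s = h·r (linear in β); cycloidal s = h·(r − sin(2πr)/(2π)); simple-harmonic s = (h/2)(1 − cos(πr))
β=27°: printed 2.2295 | uniform 4.5000, cycloidal 2.2295, simple-harmonic 3.0916
β=45°: printed 7.5000 | uniform 7.5000, cycloidal 7.5000, simple-harmonic 7.5000
β=58.5°: printed 11.6814 | uniform 9.7500, cycloidal 11.6814, simple-harmonic 10.9049
only one law matches every sample → cycloidal

cycloidal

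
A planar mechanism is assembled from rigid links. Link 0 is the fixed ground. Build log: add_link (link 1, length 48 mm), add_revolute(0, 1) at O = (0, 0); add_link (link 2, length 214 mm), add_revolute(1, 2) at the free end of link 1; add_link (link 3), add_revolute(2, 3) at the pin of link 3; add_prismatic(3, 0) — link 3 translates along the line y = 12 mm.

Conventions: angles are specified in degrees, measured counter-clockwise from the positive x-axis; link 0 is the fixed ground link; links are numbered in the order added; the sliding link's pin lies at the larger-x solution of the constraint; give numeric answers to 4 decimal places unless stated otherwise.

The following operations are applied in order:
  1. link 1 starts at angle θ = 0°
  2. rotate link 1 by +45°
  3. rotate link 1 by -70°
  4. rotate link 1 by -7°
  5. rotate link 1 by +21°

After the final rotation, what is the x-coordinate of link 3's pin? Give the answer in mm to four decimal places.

geometry: r = 48 mm, L = 214 mm, e = 12 mm; θ starts at 0°
rotate link 1 by +45°: θ ← 0° +45° = 45°
rotate link 1 by -70°: θ ← 45° -70° = -25°
rotate link 1 by -7°: θ ← -25° -7° = -32°
rotate link 1 by +21°: θ ← -32° +21° = -11°
crank pin P = (r cos θ, r sin θ) = (47.118105, -9.158832)
h = r sin θ − e = -9.158832 − 12 = -21.158832
x = r cos θ + √(L² − h²) = 47.118105 + 212.951412 = 260.069517

260.0695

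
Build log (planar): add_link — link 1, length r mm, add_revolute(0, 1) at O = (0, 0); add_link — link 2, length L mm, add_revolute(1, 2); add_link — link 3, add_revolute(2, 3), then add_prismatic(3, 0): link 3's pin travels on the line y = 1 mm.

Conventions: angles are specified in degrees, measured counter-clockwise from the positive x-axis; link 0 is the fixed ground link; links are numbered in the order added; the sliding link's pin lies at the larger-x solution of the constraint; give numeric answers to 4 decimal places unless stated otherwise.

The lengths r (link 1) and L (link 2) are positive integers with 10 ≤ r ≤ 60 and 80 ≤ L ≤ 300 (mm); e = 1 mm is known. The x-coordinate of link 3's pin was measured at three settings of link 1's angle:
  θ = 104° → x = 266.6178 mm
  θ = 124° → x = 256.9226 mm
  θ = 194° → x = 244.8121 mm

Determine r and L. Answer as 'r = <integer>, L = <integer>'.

constraint per measurement: (x − r cos θ)² + (r sin θ − e)² = L²
subtracting the θ₁ and θ₂ equations cancels the r² and L² terms:
r = (x₁² − x₂²) / (2[(x₁cos θ₁ + e sin θ₁) − (x₂cos θ₂ + e sin θ₂)]) = 32.0000 → r = 32
L² = (x₁ − r cos θ₁)² + (r sin θ₁ − e)² = 76175.9961 → L = 276.0000 → L = 276
check at θ₃=194°: x = 244.8121 (printed 244.8121) ✓

r = 32, L = 276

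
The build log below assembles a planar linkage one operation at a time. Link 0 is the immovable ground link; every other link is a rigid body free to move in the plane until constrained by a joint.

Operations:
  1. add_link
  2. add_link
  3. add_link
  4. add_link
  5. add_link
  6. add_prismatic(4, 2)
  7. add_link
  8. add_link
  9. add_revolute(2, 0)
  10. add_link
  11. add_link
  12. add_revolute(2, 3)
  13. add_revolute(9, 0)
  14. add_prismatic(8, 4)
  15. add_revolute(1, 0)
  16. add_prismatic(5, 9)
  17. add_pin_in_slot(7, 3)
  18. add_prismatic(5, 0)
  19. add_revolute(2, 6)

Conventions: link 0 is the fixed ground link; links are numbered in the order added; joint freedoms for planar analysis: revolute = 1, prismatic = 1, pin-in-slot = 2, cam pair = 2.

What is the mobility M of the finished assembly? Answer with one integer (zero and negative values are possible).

(L,J1,J2)=(1,0,0); link0 fixed
link1: (2,0,0)
link2: (3,0,0)
link3: (4,0,0)
link4: (5,0,0)
link5: (6,0,0)
P 4-2 [J1]: (6,1,0)
link6: (7,1,0)
link7: (8,1,0)
R 2-0 [J1]: (8,2,0)
link8: (9,2,0)
link9: (10,2,0)
R 2-3 [J1]: (10,3,0)
R 9-0 [J1]: (10,4,0)
P 8-4 [J1]: (10,5,0)
R 1-0 [J1]: (10,6,0)
P 5-9 [J1]: (10,7,0)
PS 7-3 [J2]: (10,7,1)
P 5-0 [J1]: (10,8,1)
R 2-6 [J1]: (10,9,1)
Grübler: 3·9 − 2·9 − 1 = 8

M = 8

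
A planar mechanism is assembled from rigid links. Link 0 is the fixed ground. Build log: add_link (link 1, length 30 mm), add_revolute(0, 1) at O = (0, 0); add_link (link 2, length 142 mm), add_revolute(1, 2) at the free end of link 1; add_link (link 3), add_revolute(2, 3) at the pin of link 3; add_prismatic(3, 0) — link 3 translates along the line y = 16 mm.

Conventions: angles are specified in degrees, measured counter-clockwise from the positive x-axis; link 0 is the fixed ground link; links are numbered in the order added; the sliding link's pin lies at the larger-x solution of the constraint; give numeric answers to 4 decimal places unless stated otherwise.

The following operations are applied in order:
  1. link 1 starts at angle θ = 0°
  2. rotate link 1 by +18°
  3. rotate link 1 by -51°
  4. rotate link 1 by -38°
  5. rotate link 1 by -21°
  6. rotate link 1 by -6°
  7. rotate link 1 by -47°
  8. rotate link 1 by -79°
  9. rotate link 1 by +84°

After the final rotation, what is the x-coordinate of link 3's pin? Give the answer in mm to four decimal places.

geometry: r = 30 mm, L = 142 mm, e = 16 mm; θ starts at 0°
rotate link 1 by +18°: θ ← 0° +18° = 18°
rotate link 1 by -51°: θ ← 18° -51° = -33°
rotate link 1 by -38°: θ ← -33° -38° = -71°
rotate link 1 by -21°: θ ← -71° -21° = -92°
rotate link 1 by -6°: θ ← -92° -6° = -98°
rotate link 1 by -47°: θ ← -98° -47° = -145°
rotate link 1 by -79°: θ ← -145° -79° = -224°
rotate link 1 by +84°: θ ← -224° +84° = -140°
crank pin P = (r cos θ, r sin θ) = (-22.981333, -19.283628)
h = r sin θ − e = -19.283628 − 16 = -35.283628
x = r cos θ + √(L² − h²) = -22.981333 + 137.546594 = 114.565261

114.5653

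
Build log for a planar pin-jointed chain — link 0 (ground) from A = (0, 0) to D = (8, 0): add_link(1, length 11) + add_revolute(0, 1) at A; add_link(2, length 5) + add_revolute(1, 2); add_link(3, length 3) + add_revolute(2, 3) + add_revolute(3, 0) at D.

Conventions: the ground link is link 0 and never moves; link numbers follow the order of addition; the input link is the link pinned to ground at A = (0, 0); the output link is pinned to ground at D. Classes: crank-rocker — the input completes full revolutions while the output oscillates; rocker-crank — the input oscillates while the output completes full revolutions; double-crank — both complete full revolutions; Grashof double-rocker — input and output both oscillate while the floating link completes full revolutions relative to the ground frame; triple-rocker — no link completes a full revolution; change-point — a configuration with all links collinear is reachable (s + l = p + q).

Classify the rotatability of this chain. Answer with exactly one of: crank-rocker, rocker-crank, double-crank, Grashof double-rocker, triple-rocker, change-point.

lengths: ground=8, input=11, coupler=5, output=3
sorted: s=3 (shortest), l=11 (longest), p+q=13
s + l = 14 vs p + q = 13
s + l > p + q → non-Grashof → no link fully rotates → triple-rocker

triple-rocker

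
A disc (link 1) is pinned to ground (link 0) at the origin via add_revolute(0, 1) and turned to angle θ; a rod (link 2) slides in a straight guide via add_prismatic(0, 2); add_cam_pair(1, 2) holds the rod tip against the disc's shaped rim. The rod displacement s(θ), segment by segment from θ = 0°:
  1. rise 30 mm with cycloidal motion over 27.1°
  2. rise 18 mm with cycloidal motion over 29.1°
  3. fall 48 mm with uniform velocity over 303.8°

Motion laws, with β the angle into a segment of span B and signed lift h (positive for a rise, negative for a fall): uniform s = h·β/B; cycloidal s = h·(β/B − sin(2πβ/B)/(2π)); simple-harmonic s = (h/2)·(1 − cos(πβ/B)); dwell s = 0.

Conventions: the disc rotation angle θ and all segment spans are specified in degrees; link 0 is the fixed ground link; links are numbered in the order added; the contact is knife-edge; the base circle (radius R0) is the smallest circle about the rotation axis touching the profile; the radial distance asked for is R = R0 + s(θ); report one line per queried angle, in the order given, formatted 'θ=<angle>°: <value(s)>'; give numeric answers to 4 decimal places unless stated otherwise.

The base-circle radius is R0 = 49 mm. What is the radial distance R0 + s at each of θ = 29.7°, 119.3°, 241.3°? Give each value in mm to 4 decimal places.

segment 1 (0° to 27.1°, cycloidal, h = 30) is passed completely: s = 0.0000 + (30) = 30.0000
θ = 29.7° falls in segment 2 (27.1° to 56.2°, cycloidal, h = 18): β = 29.7 − 27.1 = 2.6°, B = 29.1°; Δs = 18·(0.0893 − sin(2π·0.0893)/(2π)) = 0.0832; s = 30.0000 + 0.0832 = 30.0832
segment 2 (27.1° to 56.2°, cycloidal, h = 18) is passed completely: s = 30.0000 + (18) = 48.0000
θ = 119.3° falls in segment 3 (56.2° to 360°, uniform, h = -48): β = 119.3 − 56.2 = 63.1°, B = 303.8°; Δs = -48·63.1/303.8 = -9.9697; s = 48.0000 − 9.9697 = 38.0303
θ = 241.3° falls in segment 3 (56.2° to 360°, uniform, h = -48): β = 241.3 − 56.2 = 185.1°, B = 303.8°; Δs = -48·185.1/303.8 = -29.2456; s = 48.0000 − 29.2456 = 18.7544
θ=29.7°: R = R0 + s = 49 + 30.0832 = 79.0832
θ=119.3°: R = R0 + s = 49 + 38.0303 = 87.0303
θ=241.3°: R = R0 + s = 49 + 18.7544 = 67.7544

θ=29.7°: 79.0832
θ=119.3°: 87.0303
θ=241.3°: 67.7544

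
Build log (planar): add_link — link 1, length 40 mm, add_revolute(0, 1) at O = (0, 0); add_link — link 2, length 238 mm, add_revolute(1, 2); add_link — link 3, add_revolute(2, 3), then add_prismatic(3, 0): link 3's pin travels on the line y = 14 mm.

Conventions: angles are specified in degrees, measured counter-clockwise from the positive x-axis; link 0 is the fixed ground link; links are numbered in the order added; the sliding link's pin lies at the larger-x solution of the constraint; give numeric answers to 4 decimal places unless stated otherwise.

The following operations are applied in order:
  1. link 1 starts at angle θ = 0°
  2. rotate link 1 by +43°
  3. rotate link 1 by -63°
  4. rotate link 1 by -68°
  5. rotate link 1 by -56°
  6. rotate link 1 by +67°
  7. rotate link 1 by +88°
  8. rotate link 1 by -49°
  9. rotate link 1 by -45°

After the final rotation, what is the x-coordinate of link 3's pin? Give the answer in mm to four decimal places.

geometry: r = 40 mm, L = 238 mm, e = 14 mm; θ starts at 0°
rotate link 1 by +43°: θ ← 0° +43° = 43°
rotate link 1 by -63°: θ ← 43° -63° = -20°
rotate link 1 by -68°: θ ← -20° -68° = -88°
rotate link 1 by -56°: θ ← -88° -56° = -144°
rotate link 1 by +67°: θ ← -144° +67° = -77°
rotate link 1 by +88°: θ ← -77° +88° = 11°
rotate link 1 by -49°: θ ← 11° -49° = -38°
rotate link 1 by -45°: θ ← -38° -45° = -83°
crank pin P = (r cos θ, r sin θ) = (4.874774, -39.701846)
h = r sin θ − e = -39.701846 − 14 = -53.701846
x = r cos θ + √(L² − h²) = 4.874774 + 231.862269 = 236.737043

236.7370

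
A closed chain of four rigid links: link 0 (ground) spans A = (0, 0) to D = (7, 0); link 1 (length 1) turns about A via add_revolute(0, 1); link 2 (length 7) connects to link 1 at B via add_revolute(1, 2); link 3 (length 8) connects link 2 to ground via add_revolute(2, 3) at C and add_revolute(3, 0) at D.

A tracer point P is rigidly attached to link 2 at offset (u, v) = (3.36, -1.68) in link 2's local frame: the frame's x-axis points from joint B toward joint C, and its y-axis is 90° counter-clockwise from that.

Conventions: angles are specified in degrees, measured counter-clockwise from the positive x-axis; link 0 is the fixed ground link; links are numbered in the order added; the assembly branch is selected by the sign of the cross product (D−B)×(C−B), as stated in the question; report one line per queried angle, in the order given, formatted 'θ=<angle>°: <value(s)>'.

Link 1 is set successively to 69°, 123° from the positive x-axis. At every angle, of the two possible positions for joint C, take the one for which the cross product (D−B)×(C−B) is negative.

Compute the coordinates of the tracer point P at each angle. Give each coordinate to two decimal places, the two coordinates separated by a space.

A=(0,0), D=(7.00,0)
θ=69°: B = A + 1.00·(cos69°, sin69°) = (0.3584, 0.9336)
θ=69°: |BD| = 6.7069
θ=69°: circle(B,7.00) ∩ circle(D,8.00): a=2.2352, h=6.6335
θ=69°:   candidates: C₊=(3.4952,7.1914) cross=44.491; C₋=(1.6485,-5.9465) cross=-44.491
θ=69°:   branch - wants cross < 0 → take C=(1.6485,-5.9465) (cross=-44.491)
θ=69°: ex = (C−B)/|BC| = (0.1843,-0.9829); ey = (0.9829,0.1843)
θ=69°: P = B + 3.36·ex + -1.68·ey = (-0.6736,-2.6785)
θ=123°: B = A + 1.00·(cos123°, sin123°) = (-0.5446, 0.8387)
θ=123°: |BD| = 7.5911
θ=123°: circle(B,7.00) ∩ circle(D,8.00): a=2.8076, h=6.4123
θ=123°:   candidates: C₊=(2.9542,6.9015) cross=48.676; C₋=(1.5373,-5.8446) cross=-48.676
θ=123°:   branch - wants cross < 0 → take C=(1.5373,-5.8446) (cross=-48.676)
θ=123°: ex = (C−B)/|BC| = (0.2974,-0.9547); ey = (0.9547,0.2974)
θ=123°: P = B + 3.36·ex + -1.68·ey = (-1.1493,-2.8689)

θ=69°: -0.67 -2.68
θ=123°: -1.15 -2.87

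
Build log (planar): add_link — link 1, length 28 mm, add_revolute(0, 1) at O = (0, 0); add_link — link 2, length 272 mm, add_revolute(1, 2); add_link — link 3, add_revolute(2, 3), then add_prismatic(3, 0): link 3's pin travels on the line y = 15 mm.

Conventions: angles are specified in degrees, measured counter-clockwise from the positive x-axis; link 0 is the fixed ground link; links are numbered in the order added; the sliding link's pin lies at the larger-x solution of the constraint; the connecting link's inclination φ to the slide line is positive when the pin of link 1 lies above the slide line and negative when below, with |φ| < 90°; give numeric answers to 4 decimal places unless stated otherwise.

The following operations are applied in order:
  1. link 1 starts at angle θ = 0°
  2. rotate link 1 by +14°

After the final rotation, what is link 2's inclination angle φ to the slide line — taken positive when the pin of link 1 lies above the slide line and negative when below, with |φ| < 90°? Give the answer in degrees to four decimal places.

geometry: r = 28 mm, L = 272 mm, e = 15 mm; θ starts at 0°
rotate link 1 by +14°: θ ← 0° +14° = 14°
h = r sin θ − e = 6.773813 − 15 = -8.226187
sin φ = h / L = -8.226187 / 272 = -0.03024333
φ = arcsin(-0.03024333) = -1.733080°

-1.7331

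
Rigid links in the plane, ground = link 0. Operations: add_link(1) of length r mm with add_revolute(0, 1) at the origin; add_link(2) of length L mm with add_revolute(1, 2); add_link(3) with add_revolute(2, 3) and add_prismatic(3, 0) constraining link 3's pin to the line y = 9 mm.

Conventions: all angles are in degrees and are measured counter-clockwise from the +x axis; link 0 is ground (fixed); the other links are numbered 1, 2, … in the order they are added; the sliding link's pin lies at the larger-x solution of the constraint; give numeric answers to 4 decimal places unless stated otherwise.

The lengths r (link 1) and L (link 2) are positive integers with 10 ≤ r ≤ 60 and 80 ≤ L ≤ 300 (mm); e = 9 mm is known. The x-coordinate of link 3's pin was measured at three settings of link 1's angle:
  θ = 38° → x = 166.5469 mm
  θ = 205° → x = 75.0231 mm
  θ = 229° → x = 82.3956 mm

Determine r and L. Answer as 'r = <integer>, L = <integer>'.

constraint per measurement: (x − r cos θ)² + (r sin θ − e)² = L²
subtracting the θ₁ and θ₂ equations cancels the r² and L² terms:
r = (x₁² − x₂²) / (2[(x₁cos θ₁ + e sin θ₁) − (x₂cos θ₂ + e sin θ₂)]) = 53.0000 → r = 53
L² = (x₁ − r cos θ₁)² + (r sin θ₁ − e)² = 16129.0095 → L = 127.0000 → L = 127
check at θ₃=229°: x = 82.3956 (printed 82.3956) ✓

r = 53, L = 127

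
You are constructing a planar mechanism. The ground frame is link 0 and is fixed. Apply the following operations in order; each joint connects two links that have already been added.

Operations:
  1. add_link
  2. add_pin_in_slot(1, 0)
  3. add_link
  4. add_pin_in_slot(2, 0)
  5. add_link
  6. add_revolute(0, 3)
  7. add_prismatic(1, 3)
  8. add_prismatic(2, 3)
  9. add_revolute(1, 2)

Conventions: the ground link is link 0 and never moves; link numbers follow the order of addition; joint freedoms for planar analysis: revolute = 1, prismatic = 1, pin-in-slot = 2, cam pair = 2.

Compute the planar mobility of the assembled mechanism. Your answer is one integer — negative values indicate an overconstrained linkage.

(L,J1,J2)=(1,0,0); link0 fixed
link1: (2,0,0)
PS 1-0 [J2]: (2,0,1)
link2: (3,0,1)
PS 2-0 [J2]: (3,0,2)
link3: (4,0,2)
R 0-3 [J1]: (4,1,2)
P 1-3 [J1]: (4,2,2)
P 2-3 [J1]: (4,3,2)
R 1-2 [J1]: (4,4,2)
Grübler: 3·3 − 2·4 − 2 = -1

M = -1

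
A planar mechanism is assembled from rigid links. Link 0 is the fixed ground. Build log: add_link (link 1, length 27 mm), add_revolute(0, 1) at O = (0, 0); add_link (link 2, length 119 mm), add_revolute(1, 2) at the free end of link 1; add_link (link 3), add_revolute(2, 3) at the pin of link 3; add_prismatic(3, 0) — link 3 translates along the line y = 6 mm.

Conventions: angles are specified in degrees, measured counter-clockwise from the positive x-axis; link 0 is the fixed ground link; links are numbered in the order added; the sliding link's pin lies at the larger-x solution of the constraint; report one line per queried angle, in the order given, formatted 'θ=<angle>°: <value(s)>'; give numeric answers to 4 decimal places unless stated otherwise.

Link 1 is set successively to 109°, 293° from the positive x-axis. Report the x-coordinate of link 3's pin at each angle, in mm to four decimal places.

geometry: r = 27 mm, L = 119 mm, e = 6 mm
θ=109°: crank pin P = (r cos θ, r sin θ) = (-8.790340, 25.529002)
θ=109°: h = r sin θ − e = 25.529002 − 6 = 19.529002
θ=109°: x = r cos θ + √(L² − h²) = -8.790340 + 117.386618 = 108.596278
θ=293°: crank pin P = (r cos θ, r sin θ) = (10.549740, -24.853631)
θ=293°: h = r sin θ − e = -24.853631 − 6 = -30.853631
θ=293°: x = r cos θ + √(L² − h²) = 10.549740 + 114.930646 = 125.480387

θ=109°: 108.5963
θ=293°: 125.4804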